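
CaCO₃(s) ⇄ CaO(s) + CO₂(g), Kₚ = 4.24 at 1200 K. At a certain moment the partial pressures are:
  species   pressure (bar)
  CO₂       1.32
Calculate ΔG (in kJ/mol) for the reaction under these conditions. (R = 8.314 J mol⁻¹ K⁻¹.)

(CaCO₃, CaO are pure solids — omitted from Qₚ.)
Qₚ = P(CO₂) = 1.32
ΔG = RT ln(Qₚ/Kₚ) = (8.314 J mol⁻¹ K⁻¹)(1200 K) × ln(1.32/4.24)
   = (9.977 kJ/mol)(-1.167) = -11.6 kJ/mol
ΔG < 0, so the forward reaction is spontaneous (proceeds forward).

ΔG = -11.6 kJ/mol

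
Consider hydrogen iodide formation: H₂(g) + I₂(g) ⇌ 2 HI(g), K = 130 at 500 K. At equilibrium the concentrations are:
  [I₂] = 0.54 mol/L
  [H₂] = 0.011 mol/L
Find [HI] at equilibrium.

[HI] = 0.88 mol/L

At equilibrium, K = [HI]² / ([H₂]·[I₂]) = 130.
([HI])² / ((0.011)·(0.54)) = 130
[HI]² = 0.772 ⇒ [HI] = 0.88 mol/L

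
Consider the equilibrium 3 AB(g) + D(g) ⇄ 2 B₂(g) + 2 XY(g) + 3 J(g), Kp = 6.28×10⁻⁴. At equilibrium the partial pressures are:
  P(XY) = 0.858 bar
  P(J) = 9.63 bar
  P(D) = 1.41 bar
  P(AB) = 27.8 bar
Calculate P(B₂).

At equilibrium, Kp = P(B₂)²·P(XY)²·P(J)³ / (P(AB)³·P(D)) = 6.28×10⁻⁴.
(P(B₂))²·(0.858)²·(9.63)³ / ((27.8)³·(1.41)) = 6.28×10⁻⁴
P(B₂)² = 0.0289 ⇒ P(B₂) = 0.170 bar

P(B₂) = 0.170 bar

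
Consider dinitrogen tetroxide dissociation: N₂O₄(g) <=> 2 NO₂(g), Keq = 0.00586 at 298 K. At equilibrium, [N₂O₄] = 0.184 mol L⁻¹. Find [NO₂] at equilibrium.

At equilibrium, Keq = [NO₂]² / [N₂O₄] = 0.00586.
([NO₂])² / (0.184) = 0.00586
[NO₂]² = 0.00108 ⇒ [NO₂] = 0.0328 mol L⁻¹

[NO₂] = 0.0328 mol L⁻¹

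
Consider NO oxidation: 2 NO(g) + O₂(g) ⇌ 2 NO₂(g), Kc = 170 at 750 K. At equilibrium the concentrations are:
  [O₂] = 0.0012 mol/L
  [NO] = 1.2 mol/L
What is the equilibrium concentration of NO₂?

[NO₂] = 0.54 mol/L

At equilibrium, Kc = [NO₂]² / ([NO]²·[O₂]) = 170.
([NO₂])² / ((1.2)²·(0.0012)) = 170
[NO₂]² = 0.294 ⇒ [NO₂] = 0.54 mol/L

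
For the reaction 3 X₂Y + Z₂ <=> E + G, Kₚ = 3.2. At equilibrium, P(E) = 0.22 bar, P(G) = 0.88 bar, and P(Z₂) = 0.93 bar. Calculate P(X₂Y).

P(X₂Y) = 0.40 bar

At equilibrium, Kₚ = P(E)·P(G) / (P(X₂Y)³·P(Z₂)) = 3.2.
(0.22)·(0.88) / ((P(X₂Y))³·(0.93)) = 3.2
P(X₂Y)³ = 0.0651 ⇒ P(X₂Y) = 0.40 bar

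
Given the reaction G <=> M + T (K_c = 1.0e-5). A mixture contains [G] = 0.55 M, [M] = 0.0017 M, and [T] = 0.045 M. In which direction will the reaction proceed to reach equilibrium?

Q_c = [M]·[T] / [G] = (0.0017)·(0.045) / (0.55) = 1.4e-4
Q_c = 1.4e-4 > K_c = 1.0e-5, so the reverse reaction proceeds.

to the left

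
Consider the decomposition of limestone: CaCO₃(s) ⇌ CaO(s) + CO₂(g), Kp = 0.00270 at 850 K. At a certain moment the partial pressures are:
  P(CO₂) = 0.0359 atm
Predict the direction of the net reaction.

toward reactants

(CaCO₃, CaO are pure solids — omitted from Qp.)
Qp = P(CO₂) = 0.0359
Qp = 0.0359 > Kp = 0.00270, so the reverse reaction proceeds.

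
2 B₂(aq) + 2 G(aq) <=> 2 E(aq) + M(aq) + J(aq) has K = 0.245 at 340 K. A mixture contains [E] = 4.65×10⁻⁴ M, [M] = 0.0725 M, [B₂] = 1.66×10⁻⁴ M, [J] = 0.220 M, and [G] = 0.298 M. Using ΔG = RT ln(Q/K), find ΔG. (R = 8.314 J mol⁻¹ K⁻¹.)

Q = [E]²·[M]·[J] / ([B₂]²·[G]²) = (4.65×10⁻⁴)²·(0.0725)·(0.220) / ((1.66×10⁻⁴)²·(0.298)²) = 1.41
ΔG = RT ln(Q/K) = (8.314 J mol⁻¹ K⁻¹)(340 K) × ln(1.41/0.245)
   = (2.827 kJ/mol)(1.750) = 4.95 kJ/mol
ΔG > 0, so the forward reaction is non-spontaneous (proceeds in reverse).

ΔG = 4.95 kJ/mol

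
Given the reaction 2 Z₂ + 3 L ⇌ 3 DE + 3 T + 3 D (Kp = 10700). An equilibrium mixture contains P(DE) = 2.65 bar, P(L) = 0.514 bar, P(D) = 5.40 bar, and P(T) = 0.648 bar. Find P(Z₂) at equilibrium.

P(Z₂) = 0.741 bar

At equilibrium, Kp = P(DE)³·P(T)³·P(D)³ / (P(Z₂)²·P(L)³) = 10700.
(2.65)³·(0.648)³·(5.40)³ / ((P(Z₂))²·(0.514)³) = 10700
P(Z₂)² = 0.549 ⇒ P(Z₂) = 0.741 bar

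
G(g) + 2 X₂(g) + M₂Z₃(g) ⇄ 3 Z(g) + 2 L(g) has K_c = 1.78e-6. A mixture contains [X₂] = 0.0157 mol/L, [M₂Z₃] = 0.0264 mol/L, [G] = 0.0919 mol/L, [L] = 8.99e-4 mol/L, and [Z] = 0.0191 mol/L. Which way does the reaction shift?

toward reactants

Q_c = [Z]³·[L]² / ([G]·[X₂]²·[M₂Z₃]) = (0.0191)³·(8.99e-4)² / ((0.0919)·(0.0157)²·(0.0264)) = 9.42e-6
Q_c = 9.42e-6 > K_c = 1.78e-6, so the reverse reaction proceeds.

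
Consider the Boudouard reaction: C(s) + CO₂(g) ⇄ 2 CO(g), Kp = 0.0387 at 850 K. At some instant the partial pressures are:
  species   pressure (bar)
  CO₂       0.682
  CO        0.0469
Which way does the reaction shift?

(C is a pure solid — omitted from Qp.)
Qp = P(CO)² / P(CO₂) = (0.0469)² / (0.682) = 0.00323
Qp = 0.00323 < Kp = 0.0387, so the forward reaction proceeds.

to the right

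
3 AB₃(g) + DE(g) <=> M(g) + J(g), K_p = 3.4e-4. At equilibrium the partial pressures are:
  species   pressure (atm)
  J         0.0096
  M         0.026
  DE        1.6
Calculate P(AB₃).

At equilibrium, K_p = P(M)·P(J) / (P(AB₃)³·P(DE)) = 3.4e-4.
(0.026)·(0.0096) / ((P(AB₃))³·(1.6)) = 3.4e-4
P(AB₃)³ = 0.459 ⇒ P(AB₃) = 0.77 atm

P(AB₃) = 0.77 atm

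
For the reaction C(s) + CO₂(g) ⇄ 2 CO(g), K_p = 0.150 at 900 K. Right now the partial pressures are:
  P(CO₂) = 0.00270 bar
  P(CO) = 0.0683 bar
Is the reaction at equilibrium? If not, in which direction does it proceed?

(C is a pure solid — omitted from Q_p.)
Q_p = P(CO)² / P(CO₂) = (0.0683)² / (0.00270) = 1.73
Q_p = 1.73 > K_p = 0.150, so the reverse reaction proceeds.

in the reverse direction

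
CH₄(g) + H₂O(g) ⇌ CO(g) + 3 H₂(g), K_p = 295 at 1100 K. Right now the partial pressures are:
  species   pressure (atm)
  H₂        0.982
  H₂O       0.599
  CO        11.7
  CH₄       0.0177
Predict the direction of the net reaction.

reverse (toward reactants)

Q_p = P(CO)·P(H₂)³ / (P(CH₄)·P(H₂O)) = (11.7)·(0.982)³ / ((0.0177)·(0.599)) = 1050
Q_p = 1050 > K_p = 295, so the reverse reaction proceeds.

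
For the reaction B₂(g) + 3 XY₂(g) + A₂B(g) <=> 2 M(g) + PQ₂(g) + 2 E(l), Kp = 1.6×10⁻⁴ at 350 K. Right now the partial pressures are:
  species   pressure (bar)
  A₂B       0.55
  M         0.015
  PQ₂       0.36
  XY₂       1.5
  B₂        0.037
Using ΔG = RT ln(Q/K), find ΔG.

ΔG = 5.81 kJ/mol

(E is a pure liquid — omitted from Qp.)
Qp = P(M)²·P(PQ₂) / (P(B₂)·P(XY₂)³·P(A₂B)) = (0.015)²·(0.36) / ((0.037)·(1.5)³·(0.55)) = 0.00118
ΔG = RT ln(Qp/Kp) = (8.314 J mol⁻¹ K⁻¹)(350 K) × ln(0.00118/1.6×10⁻⁴)
   = (2.910 kJ/mol)(1.998) = 5.81 kJ/mol
ΔG > 0, so the forward reaction is non-spontaneous (proceeds in reverse).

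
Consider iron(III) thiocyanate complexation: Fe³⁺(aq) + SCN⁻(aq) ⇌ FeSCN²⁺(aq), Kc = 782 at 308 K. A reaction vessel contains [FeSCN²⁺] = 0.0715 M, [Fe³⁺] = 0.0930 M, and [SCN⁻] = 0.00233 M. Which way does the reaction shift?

Qc = [FeSCN²⁺] / ([Fe³⁺]·[SCN⁻]) = (0.0715) / ((0.0930)·(0.00233)) = 330
Qc = 330 < Kc = 782, so the forward reaction proceeds.

forward (toward products)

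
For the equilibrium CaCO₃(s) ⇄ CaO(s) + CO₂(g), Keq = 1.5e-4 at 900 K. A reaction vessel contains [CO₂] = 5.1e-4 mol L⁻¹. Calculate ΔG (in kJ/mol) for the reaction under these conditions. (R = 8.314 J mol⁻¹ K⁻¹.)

ΔG = 9.16 kJ/mol

(CaCO₃, CaO are pure solids — omitted from Q.)
Q = [CO₂] = 5.10e-4
ΔG = RT ln(Q/Keq) = (8.314 J mol⁻¹ K⁻¹)(900 K) × ln(5.10e-4/1.5e-4)
   = (7.483 kJ/mol)(1.224) = 9.16 kJ/mol
ΔG > 0, so the forward reaction is non-spontaneous (proceeds in reverse).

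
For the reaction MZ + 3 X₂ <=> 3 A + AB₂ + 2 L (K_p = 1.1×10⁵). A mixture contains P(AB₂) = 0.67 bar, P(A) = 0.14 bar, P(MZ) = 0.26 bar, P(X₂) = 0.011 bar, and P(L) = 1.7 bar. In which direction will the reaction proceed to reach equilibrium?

Q_p = P(A)³·P(AB₂)·P(L)² / (P(MZ)·P(X₂)³) = (0.14)³·(0.67)·(1.7)² / ((0.26)·(0.011)³) = 15000
Q_p = 15000 < K_p = 1.1×10⁵, so the forward reaction proceeds.

toward products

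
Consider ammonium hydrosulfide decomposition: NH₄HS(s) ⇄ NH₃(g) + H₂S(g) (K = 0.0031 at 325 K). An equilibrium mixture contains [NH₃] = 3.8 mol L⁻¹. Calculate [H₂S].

(NH₄HS is a pure solid — omitted from K.)
At equilibrium, K = [NH₃]·[H₂S] = 0.0031.
(3.8)·([H₂S]) = 0.0031
[H₂S] = 8.16×10⁻⁴ = 8.2×10⁻⁴ mol L⁻¹

[H₂S] = 8.2×10⁻⁴ mol L⁻¹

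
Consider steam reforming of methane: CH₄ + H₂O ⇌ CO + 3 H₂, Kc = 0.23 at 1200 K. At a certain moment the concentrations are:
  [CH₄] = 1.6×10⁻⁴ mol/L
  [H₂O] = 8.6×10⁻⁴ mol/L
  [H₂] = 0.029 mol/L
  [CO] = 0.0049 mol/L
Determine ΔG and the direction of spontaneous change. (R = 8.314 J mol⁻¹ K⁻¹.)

Qc = [CO]·[H₂]³ / ([CH₄]·[H₂O]) = (0.0049)·(0.029)³ / ((1.6×10⁻⁴)·(8.6×10⁻⁴)) = 0.869
ΔG = RT ln(Qc/Kc) = (8.314 J mol⁻¹ K⁻¹)(1200 K) × ln(0.869/0.23)
   = (9.977 kJ/mol)(1.329) = 13.3 kJ/mol
ΔG > 0, so the forward reaction is non-spontaneous (proceeds in reverse).

ΔG = 13.3 kJ/mol; the forward reaction is non-spontaneous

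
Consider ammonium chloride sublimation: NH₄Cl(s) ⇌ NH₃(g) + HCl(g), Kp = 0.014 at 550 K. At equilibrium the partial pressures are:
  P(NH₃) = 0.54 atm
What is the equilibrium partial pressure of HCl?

(NH₄Cl is a pure solid — omitted from Kp.)
At equilibrium, Kp = P(NH₃)·P(HCl) = 0.014.
(0.54)·(P(HCl)) = 0.014
P(HCl) = 0.0259 = 0.026 atm

P(HCl) = 0.026 atm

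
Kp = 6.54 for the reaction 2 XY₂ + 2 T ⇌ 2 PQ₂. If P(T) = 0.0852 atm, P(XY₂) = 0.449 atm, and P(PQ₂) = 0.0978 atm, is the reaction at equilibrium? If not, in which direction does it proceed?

no net change (already at equilibrium)

Qp = P(PQ₂)² / (P(XY₂)²·P(T)²) = (0.0978)² / ((0.449)²·(0.0852)²) = 6.54
Qp = 6.54 = Kp, so the system is already at equilibrium.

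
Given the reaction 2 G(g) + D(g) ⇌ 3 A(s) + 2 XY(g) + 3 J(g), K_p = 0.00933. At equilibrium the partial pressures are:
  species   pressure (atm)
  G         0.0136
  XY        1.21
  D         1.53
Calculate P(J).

P(J) = 0.0122 atm

(A is a pure solid — omitted from K_p.)
At equilibrium, K_p = P(XY)²·P(J)³ / (P(G)²·P(D)) = 0.00933.
(1.21)²·(P(J))³ / ((0.0136)²·(1.53)) = 0.00933
P(J)³ = 1.80e-6 ⇒ P(J) = 0.0122 atm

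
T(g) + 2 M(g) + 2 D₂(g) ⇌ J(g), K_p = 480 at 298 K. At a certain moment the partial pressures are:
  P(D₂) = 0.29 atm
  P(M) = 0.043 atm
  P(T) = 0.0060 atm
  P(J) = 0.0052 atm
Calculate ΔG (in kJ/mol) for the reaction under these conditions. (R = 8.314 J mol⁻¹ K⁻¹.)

Q_p = P(J) / (P(T)·P(M)²·P(D₂)²) = (0.0052) / ((0.0060)·(0.043)²·(0.29)²) = 5570
ΔG = RT ln(Q_p/K_p) = (8.314 J mol⁻¹ K⁻¹)(298 K) × ln(5570/480)
   = (2.478 kJ/mol)(2.451) = 6.07 kJ/mol
ΔG > 0, so the forward reaction is non-spontaneous (proceeds in reverse).

ΔG = 6.07 kJ/mol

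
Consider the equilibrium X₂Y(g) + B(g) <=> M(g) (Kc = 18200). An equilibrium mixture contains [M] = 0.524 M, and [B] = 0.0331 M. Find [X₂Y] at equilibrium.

At equilibrium, Kc = [M] / ([X₂Y]·[B]) = 18200.
(0.524) / (([X₂Y])·(0.0331)) = 18200
[X₂Y] = 8.70×10⁻⁴ M

[X₂Y] = 8.70×10⁻⁴ M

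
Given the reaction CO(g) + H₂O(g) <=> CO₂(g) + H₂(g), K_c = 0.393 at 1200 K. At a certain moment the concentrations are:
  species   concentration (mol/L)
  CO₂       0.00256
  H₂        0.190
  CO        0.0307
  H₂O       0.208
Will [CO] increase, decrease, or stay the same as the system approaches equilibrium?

Q_c = [CO₂]·[H₂] / ([CO]·[H₂O]) = (0.00256)·(0.190) / ((0.0307)·(0.208)) = 0.0762
Q_c = 0.0762 < K_c = 0.393: net forward reaction.
CO is a reactant, so it decreases.

decrease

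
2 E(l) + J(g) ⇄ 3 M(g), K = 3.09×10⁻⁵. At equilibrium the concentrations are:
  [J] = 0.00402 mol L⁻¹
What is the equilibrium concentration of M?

[M] = 0.00499 mol L⁻¹

(E is a pure liquid — omitted from K.)
At equilibrium, K = [M]³ / [J] = 3.09×10⁻⁵.
([M])³ / (0.00402) = 3.09×10⁻⁵
[M]³ = 1.24×10⁻⁷ ⇒ [M] = 0.00499 mol L⁻¹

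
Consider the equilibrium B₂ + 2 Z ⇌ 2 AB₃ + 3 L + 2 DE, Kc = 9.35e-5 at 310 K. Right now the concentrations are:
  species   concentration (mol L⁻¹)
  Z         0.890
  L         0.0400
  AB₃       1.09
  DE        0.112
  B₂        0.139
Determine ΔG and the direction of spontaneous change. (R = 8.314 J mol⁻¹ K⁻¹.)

ΔG = -6.13 kJ/mol; the forward reaction is spontaneous

Qc = [AB₃]²·[L]³·[DE]² / ([B₂]·[Z]²) = (1.09)²·(0.0400)³·(0.112)² / ((0.139)·(0.890)²) = 8.66e-6
ΔG = RT ln(Qc/Kc) = (8.314 J mol⁻¹ K⁻¹)(310 K) × ln(8.66e-6/9.35e-5)
   = (2.577 kJ/mol)(-2.379) = -6.13 kJ/mol
ΔG < 0, so the forward reaction is spontaneous (proceeds forward).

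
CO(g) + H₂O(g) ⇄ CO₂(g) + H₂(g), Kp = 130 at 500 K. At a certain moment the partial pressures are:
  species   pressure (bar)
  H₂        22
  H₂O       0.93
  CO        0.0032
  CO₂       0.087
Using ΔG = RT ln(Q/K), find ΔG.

Qp = P(CO₂)·P(H₂) / (P(CO)·P(H₂O)) = (0.087)·(22) / ((0.0032)·(0.93)) = 643
ΔG = RT ln(Qp/Kp) = (8.314 J mol⁻¹ K⁻¹)(500 K) × ln(643/130)
   = (4.157 kJ/mol)(1.599) = 6.65 kJ/mol
ΔG > 0, so the forward reaction is non-spontaneous (proceeds in reverse).

ΔG = 6.65 kJ/mol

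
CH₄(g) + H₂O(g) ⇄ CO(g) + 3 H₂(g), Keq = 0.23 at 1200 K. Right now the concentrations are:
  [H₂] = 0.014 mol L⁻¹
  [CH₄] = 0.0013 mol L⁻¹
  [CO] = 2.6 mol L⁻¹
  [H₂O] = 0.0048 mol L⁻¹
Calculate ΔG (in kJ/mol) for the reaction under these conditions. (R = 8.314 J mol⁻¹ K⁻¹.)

Q = [CO]·[H₂]³ / ([CH₄]·[H₂O]) = (2.6)·(0.014)³ / ((0.0013)·(0.0048)) = 1.14
ΔG = RT ln(Q/Keq) = (8.314 J mol⁻¹ K⁻¹)(1200 K) × ln(1.14/0.23)
   = (9.977 kJ/mol)(1.601) = 16.0 kJ/mol
ΔG > 0, so the forward reaction is non-spontaneous (proceeds in reverse).

ΔG = 16.0 kJ/mol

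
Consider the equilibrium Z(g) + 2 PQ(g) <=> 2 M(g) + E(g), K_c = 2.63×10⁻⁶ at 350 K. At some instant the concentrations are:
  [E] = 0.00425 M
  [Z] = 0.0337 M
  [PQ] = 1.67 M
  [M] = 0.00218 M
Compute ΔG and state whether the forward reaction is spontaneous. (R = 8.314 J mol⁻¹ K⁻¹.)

Q_c = [M]²·[E] / ([Z]·[PQ]²) = (0.00218)²·(0.00425) / ((0.0337)·(1.67)²) = 2.15×10⁻⁷
ΔG = RT ln(Q_c/K_c) = (8.314 J mol⁻¹ K⁻¹)(350 K) × ln(2.15×10⁻⁷/2.63×10⁻⁶)
   = (2.910 kJ/mol)(-2.504) = -7.29 kJ/mol
ΔG < 0, so the forward reaction is spontaneous (proceeds forward).

ΔG = -7.29 kJ/mol; the forward reaction is spontaneous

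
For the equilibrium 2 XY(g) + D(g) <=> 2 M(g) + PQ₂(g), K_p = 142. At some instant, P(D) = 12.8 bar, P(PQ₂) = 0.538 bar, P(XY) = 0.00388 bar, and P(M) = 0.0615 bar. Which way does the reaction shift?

toward products

Q_p = P(M)²·P(PQ₂) / (P(XY)²·P(D)) = (0.0615)²·(0.538) / ((0.00388)²·(12.8)) = 10.6
Q_p = 10.6 < K_p = 142, so the forward reaction proceeds.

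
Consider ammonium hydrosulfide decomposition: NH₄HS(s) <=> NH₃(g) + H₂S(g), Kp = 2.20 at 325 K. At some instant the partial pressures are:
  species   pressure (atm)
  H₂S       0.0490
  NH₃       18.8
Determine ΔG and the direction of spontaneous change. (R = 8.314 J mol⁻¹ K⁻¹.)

ΔG = -2.35 kJ/mol; the forward reaction is spontaneous

(NH₄HS is a pure solid — omitted from Qp.)
Qp = P(NH₃)·P(H₂S) = (18.8)·(0.0490) = 0.921
ΔG = RT ln(Qp/Kp) = (8.314 J mol⁻¹ K⁻¹)(325 K) × ln(0.921/2.20)
   = (2.702 kJ/mol)(-0.8708) = -2.35 kJ/mol
ΔG < 0, so the forward reaction is spontaneous (proceeds forward).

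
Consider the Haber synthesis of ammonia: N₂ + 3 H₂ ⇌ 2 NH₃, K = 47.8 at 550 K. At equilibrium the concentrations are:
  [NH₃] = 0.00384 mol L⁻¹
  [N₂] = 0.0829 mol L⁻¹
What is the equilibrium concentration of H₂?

[H₂] = 0.0155 mol L⁻¹

At equilibrium, K = [NH₃]² / ([N₂]·[H₂]³) = 47.8.
(0.00384)² / ((0.0829)·([H₂])³) = 47.8
[H₂]³ = 3.72e-6 ⇒ [H₂] = 0.0155 mol L⁻¹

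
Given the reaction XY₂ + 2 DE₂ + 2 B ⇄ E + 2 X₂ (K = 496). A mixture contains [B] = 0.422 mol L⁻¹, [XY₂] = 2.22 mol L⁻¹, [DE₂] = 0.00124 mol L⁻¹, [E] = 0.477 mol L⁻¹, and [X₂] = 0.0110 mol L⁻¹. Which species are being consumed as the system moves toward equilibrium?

Q = [E]·[X₂]² / ([XY₂]·[DE₂]²·[B]²) = (0.477)·(0.0110)² / ((2.22)·(0.00124)²·(0.422)²) = 94.9
Q = 94.9 < K = 496: net forward reaction.

XY₂, DE₂, B (reactants)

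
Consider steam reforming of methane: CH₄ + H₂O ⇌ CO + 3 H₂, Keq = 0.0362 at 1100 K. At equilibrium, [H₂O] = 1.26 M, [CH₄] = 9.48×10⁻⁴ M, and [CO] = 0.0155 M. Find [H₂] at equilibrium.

[H₂] = 0.141 M

At equilibrium, Keq = [CO]·[H₂]³ / ([CH₄]·[H₂O]) = 0.0362.
(0.0155)·([H₂])³ / ((9.48×10⁻⁴)·(1.26)) = 0.0362
[H₂]³ = 0.00279 ⇒ [H₂] = 0.141 M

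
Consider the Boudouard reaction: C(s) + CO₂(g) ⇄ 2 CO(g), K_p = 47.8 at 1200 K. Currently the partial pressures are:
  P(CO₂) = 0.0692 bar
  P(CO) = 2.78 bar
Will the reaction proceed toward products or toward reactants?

toward reactants

(C is a pure solid — omitted from Q_p.)
Q_p = P(CO)² / P(CO₂) = (2.78)² / (0.0692) = 112
Q_p = 112 > K_p = 47.8, so the reverse reaction proceeds.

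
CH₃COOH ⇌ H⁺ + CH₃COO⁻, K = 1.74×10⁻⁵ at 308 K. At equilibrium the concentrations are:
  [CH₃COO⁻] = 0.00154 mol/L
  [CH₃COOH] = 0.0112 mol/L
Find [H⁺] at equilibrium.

[H⁺] = 1.27×10⁻⁴ mol/L

At equilibrium, K = [H⁺]·[CH₃COO⁻] / [CH₃COOH] = 1.74×10⁻⁵.
([H⁺])·(0.00154) / (0.0112) = 1.74×10⁻⁵
[H⁺] = 1.27×10⁻⁴ mol/L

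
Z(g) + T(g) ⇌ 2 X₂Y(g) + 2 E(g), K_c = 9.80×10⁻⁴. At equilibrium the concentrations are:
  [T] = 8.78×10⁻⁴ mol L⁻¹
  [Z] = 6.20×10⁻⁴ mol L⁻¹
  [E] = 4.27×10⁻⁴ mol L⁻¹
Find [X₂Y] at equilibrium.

At equilibrium, K_c = [X₂Y]²·[E]² / ([Z]·[T]) = 9.80×10⁻⁴.
([X₂Y])²·(4.27×10⁻⁴)² / ((6.20×10⁻⁴)·(8.78×10⁻⁴)) = 9.80×10⁻⁴
[X₂Y]² = 0.00293 ⇒ [X₂Y] = 0.0541 mol L⁻¹

[X₂Y] = 0.0541 mol L⁻¹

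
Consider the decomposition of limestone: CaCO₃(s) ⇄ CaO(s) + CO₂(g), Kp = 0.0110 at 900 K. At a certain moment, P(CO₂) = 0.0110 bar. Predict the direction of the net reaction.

(CaCO₃, CaO are pure solids — omitted from Qp.)
Qp = P(CO₂) = 0.0110
Qp = 0.0110 = Kp, so the system is already at equilibrium.

neither direction; the system is at equilibrium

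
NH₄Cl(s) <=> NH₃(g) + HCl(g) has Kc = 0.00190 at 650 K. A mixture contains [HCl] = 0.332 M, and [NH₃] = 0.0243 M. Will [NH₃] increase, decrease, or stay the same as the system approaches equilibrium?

decrease

(NH₄Cl is a pure solid — omitted from Qc.)
Qc = [NH₃]·[HCl] = (0.0243)·(0.332) = 0.00807
Qc = 0.00807 > Kc = 0.00190: net reverse reaction.
NH₃ is a product, so it decreases.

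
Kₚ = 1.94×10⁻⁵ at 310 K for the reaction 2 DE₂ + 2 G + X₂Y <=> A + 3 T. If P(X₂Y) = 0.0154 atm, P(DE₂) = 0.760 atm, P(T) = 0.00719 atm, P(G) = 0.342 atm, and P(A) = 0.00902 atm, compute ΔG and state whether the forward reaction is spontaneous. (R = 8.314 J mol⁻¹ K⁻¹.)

Qₚ = P(A)·P(T)³ / (P(DE₂)²·P(G)²·P(X₂Y)) = (0.00902)·(0.00719)³ / ((0.760)²·(0.342)²·(0.0154)) = 3.22×10⁻⁶
ΔG = RT ln(Qₚ/Kₚ) = (8.314 J mol⁻¹ K⁻¹)(310 K) × ln(3.22×10⁻⁶/1.94×10⁻⁵)
   = (2.577 kJ/mol)(-1.796) = -4.63 kJ/mol
ΔG < 0, so the forward reaction is spontaneous (proceeds forward).

ΔG = -4.63 kJ/mol; the forward reaction is spontaneous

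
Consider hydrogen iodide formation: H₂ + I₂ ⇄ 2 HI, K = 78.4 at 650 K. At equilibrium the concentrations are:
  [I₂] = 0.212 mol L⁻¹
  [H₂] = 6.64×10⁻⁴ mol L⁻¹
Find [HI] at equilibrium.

[HI] = 0.105 mol L⁻¹

At equilibrium, K = [HI]² / ([H₂]·[I₂]) = 78.4.
([HI])² / ((6.64×10⁻⁴)·(0.212)) = 78.4
[HI]² = 0.0110 ⇒ [HI] = 0.105 mol L⁻¹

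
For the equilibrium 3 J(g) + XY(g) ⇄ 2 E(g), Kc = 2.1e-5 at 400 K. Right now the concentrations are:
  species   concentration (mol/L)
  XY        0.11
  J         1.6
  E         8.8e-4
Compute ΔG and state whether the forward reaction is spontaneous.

Qc = [E]² / ([J]³·[XY]) = (8.8e-4)² / ((1.6)³·(0.11)) = 1.72e-6
ΔG = RT ln(Qc/Kc) = (8.314 J mol⁻¹ K⁻¹)(400 K) × ln(1.72e-6/2.1e-5)
   = (3.326 kJ/mol)(-2.502) = -8.32 kJ/mol
ΔG < 0, so the forward reaction is spontaneous (proceeds forward).

ΔG = -8.32 kJ/mol; the forward reaction is spontaneous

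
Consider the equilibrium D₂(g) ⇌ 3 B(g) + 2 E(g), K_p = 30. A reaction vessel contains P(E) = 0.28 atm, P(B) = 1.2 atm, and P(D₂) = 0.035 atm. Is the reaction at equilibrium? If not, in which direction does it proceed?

Q_p = P(B)³·P(E)² / P(D₂) = (1.2)³·(0.28)² / (0.035) = 3.9
Q_p = 3.9 < K_p = 30, so the forward reaction proceeds.

to the right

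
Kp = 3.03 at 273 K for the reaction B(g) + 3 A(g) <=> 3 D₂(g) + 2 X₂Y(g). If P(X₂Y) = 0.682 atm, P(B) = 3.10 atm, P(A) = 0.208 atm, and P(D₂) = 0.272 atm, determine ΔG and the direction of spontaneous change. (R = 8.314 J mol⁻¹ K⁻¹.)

ΔG = -4.99 kJ/mol; the forward reaction is spontaneous

Qp = P(D₂)³·P(X₂Y)² / (P(B)·P(A)³) = (0.272)³·(0.682)² / ((3.10)·(0.208)³) = 0.336
ΔG = RT ln(Qp/Kp) = (8.314 J mol⁻¹ K⁻¹)(273 K) × ln(0.336/3.03)
   = (2.270 kJ/mol)(-2.199) = -4.99 kJ/mol
ΔG < 0, so the forward reaction is spontaneous (proceeds forward).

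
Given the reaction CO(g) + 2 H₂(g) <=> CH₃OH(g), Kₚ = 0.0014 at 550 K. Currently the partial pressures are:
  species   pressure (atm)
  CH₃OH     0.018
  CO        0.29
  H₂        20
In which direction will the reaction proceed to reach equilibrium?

toward products

Qₚ = P(CH₃OH) / (P(CO)·P(H₂)²) = (0.018) / ((0.29)·(20)²) = 1.6×10⁻⁴
Qₚ = 1.6×10⁻⁴ < Kₚ = 0.0014, so the forward reaction proceeds.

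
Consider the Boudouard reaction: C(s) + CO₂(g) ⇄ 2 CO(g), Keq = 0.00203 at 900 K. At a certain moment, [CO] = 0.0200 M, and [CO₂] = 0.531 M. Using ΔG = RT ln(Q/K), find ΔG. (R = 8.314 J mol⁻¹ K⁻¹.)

ΔG = -7.42 kJ/mol

(C is a pure solid — omitted from Q.)
Q = [CO]² / [CO₂] = (0.0200)² / (0.531) = 7.53×10⁻⁴
ΔG = RT ln(Q/Keq) = (8.314 J mol⁻¹ K⁻¹)(900 K) × ln(7.53×10⁻⁴/0.00203)
   = (7.483 kJ/mol)(-0.9917) = -7.42 kJ/mol
ΔG < 0, so the forward reaction is spontaneous (proceeds forward).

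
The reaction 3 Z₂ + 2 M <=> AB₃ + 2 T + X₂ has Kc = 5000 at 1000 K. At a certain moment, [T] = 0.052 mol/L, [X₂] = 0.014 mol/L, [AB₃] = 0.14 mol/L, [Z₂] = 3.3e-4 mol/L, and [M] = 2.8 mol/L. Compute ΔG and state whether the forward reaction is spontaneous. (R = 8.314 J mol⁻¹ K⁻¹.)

ΔG = 11.0 kJ/mol; the forward reaction is non-spontaneous

Qc = [AB₃]·[T]²·[X₂] / ([Z₂]³·[M]²) = (0.14)·(0.052)²·(0.014) / ((3.3e-4)³·(2.8)²) = 18800
ΔG = RT ln(Qc/Kc) = (8.314 J mol⁻¹ K⁻¹)(1000 K) × ln(18800/5000)
   = (8.314 kJ/mol)(1.324) = 11.0 kJ/mol
ΔG > 0, so the forward reaction is non-spontaneous (proceeds in reverse).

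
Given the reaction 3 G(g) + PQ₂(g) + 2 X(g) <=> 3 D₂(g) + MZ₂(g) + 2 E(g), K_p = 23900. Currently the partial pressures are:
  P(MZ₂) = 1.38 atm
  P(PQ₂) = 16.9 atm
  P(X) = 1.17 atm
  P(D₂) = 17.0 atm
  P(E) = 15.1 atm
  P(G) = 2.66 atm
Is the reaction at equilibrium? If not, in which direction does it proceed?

Q_p = P(D₂)³·P(MZ₂)·P(E)² / (P(G)³·P(PQ₂)·P(X)²) = (17.0)³·(1.38)·(15.1)² / ((2.66)³·(16.9)·(1.17)²) = 3550
Q_p = 3550 < K_p = 23900, so the forward reaction proceeds.

forward (toward products)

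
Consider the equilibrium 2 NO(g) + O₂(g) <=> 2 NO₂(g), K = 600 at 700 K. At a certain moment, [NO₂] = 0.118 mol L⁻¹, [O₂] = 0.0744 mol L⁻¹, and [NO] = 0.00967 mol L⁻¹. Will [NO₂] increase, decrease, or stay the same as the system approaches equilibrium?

decrease

Q = [NO₂]² / ([NO]²·[O₂]) = (0.118)² / ((0.00967)²·(0.0744)) = 2000
Q = 2000 > K = 600: net reverse reaction.
NO₂ is a product, so it decreases.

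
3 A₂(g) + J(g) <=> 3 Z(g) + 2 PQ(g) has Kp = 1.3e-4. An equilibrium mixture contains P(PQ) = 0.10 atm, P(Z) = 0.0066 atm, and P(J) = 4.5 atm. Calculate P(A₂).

At equilibrium, Kp = P(Z)³·P(PQ)² / (P(A₂)³·P(J)) = 1.3e-4.
(0.0066)³·(0.10)² / ((P(A₂))³·(4.5)) = 1.3e-4
P(A₂)³ = 4.91e-6 ⇒ P(A₂) = 0.017 atm

P(A₂) = 0.017 atm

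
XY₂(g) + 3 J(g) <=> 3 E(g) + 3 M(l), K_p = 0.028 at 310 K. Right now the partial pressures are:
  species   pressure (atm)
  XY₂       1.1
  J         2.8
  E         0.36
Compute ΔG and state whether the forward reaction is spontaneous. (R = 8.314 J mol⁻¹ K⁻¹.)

(M is a pure liquid — omitted from Q_p.)
Q_p = P(E)³ / (P(XY₂)·P(J)³) = (0.36)³ / ((1.1)·(2.8)³) = 0.00193
ΔG = RT ln(Q_p/K_p) = (8.314 J mol⁻¹ K⁻¹)(310 K) × ln(0.00193/0.028)
   = (2.577 kJ/mol)(-2.675) = -6.89 kJ/mol
ΔG < 0, so the forward reaction is spontaneous (proceeds forward).

ΔG = -6.89 kJ/mol; the forward reaction is spontaneous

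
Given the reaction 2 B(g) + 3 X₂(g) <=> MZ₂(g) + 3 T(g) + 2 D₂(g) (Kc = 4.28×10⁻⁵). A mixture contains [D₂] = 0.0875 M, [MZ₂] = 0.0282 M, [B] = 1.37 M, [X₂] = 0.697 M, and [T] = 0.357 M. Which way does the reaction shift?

Qc = [MZ₂]·[T]³·[D₂]² / ([B]²·[X₂]³) = (0.0282)·(0.357)³·(0.0875)² / ((1.37)²·(0.697)³) = 1.55×10⁻⁵
Qc = 1.55×10⁻⁵ < Kc = 4.28×10⁻⁵, so the forward reaction proceeds.

forward (toward products)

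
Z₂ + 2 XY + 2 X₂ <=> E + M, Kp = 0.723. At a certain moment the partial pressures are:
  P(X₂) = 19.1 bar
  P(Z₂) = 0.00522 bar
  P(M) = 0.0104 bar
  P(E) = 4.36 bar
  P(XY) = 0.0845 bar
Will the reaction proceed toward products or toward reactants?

in the reverse direction

Qp = P(E)·P(M) / (P(Z₂)·P(XY)²·P(X₂)²) = (4.36)·(0.0104) / ((0.00522)·(0.0845)²·(19.1)²) = 3.33
Qp = 3.33 > Kp = 0.723, so the reverse reaction proceeds.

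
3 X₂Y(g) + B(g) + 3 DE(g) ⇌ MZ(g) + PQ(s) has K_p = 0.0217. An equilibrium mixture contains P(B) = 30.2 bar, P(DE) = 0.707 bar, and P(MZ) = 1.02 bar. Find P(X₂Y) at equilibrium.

P(X₂Y) = 1.64 bar

(PQ is a pure solid — omitted from K_p.)
At equilibrium, K_p = P(MZ) / (P(X₂Y)³·P(B)·P(DE)³) = 0.0217.
(1.02) / ((P(X₂Y))³·(30.2)·(0.707)³) = 0.0217
P(X₂Y)³ = 4.40 ⇒ P(X₂Y) = 1.64 bar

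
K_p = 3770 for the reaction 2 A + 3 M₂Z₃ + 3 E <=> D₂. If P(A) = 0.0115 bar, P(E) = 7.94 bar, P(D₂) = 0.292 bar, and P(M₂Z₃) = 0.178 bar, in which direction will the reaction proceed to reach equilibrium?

Q_p = P(D₂) / (P(A)²·P(M₂Z₃)³·P(E)³) = (0.292) / ((0.0115)²·(0.178)³·(7.94)³) = 782
Q_p = 782 < K_p = 3770, so the forward reaction proceeds.

to the right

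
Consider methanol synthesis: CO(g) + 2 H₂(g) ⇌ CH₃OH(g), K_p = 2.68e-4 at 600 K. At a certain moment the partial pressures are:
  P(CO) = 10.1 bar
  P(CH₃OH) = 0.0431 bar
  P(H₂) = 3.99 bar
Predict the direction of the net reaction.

at equilibrium

Q_p = P(CH₃OH) / (P(CO)·P(H₂)²) = (0.0431) / ((10.1)·(3.99)²) = 2.68e-4
Q_p = 2.68e-4 = K_p, so the system is already at equilibrium.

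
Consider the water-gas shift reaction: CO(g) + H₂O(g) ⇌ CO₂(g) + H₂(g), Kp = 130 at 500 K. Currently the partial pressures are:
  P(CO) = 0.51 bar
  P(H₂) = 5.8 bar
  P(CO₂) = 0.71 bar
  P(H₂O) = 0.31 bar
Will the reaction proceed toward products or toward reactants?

Qp = P(CO₂)·P(H₂) / (P(CO)·P(H₂O)) = (0.71)·(5.8) / ((0.51)·(0.31)) = 26
Qp = 26 < Kp = 130, so the forward reaction proceeds.

in the forward direction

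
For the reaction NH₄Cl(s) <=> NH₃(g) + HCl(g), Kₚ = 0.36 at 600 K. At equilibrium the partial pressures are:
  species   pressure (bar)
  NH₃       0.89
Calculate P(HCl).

P(HCl) = 0.40 bar

(NH₄Cl is a pure solid — omitted from Kₚ.)
At equilibrium, Kₚ = P(NH₃)·P(HCl) = 0.36.
(0.89)·(P(HCl)) = 0.36
P(HCl) = 0.404 = 0.40 bar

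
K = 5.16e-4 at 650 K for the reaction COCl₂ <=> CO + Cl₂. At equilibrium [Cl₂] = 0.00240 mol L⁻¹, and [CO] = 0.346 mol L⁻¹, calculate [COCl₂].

At equilibrium, K = [CO]·[Cl₂] / [COCl₂] = 5.16e-4.
(0.346)·(0.00240) / ([COCl₂]) = 5.16e-4
[COCl₂] = 1.61 mol L⁻¹

[COCl₂] = 1.61 mol L⁻¹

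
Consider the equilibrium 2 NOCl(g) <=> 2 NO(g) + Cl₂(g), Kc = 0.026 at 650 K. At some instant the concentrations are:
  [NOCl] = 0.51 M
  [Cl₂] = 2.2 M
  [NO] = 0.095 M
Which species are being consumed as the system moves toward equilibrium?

Qc = [NO]²·[Cl₂] / [NOCl]² = (0.095)²·(2.2) / (0.51)² = 0.076
Qc = 0.076 > Kc = 0.026: net reverse reaction.

NO, Cl₂ (products)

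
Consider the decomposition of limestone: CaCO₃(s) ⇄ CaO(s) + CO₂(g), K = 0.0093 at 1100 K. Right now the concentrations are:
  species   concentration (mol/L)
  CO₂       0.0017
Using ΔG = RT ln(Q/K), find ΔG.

ΔG = -15.5 kJ/mol

(CaCO₃, CaO are pure solids — omitted from Q.)
Q = [CO₂] = 0.00170
ΔG = RT ln(Q/K) = (8.314 J mol⁻¹ K⁻¹)(1100 K) × ln(0.00170/0.0093)
   = (9.145 kJ/mol)(-1.699) = -15.5 kJ/mol
ΔG < 0, so the forward reaction is spontaneous (proceeds forward).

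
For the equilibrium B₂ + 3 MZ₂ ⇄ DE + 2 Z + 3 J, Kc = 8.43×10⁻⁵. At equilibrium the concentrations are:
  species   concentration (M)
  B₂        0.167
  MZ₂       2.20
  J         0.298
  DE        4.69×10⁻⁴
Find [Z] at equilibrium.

[Z] = 3.48 M

At equilibrium, Kc = [DE]·[Z]²·[J]³ / ([B₂]·[MZ₂]³) = 8.43×10⁻⁵.
(4.69×10⁻⁴)·([Z])²·(0.298)³ / ((0.167)·(2.20)³) = 8.43×10⁻⁵
[Z]² = 12.1 ⇒ [Z] = 3.48 M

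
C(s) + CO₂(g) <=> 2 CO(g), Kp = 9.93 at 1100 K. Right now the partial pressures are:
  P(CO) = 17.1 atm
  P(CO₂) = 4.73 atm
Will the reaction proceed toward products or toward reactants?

(C is a pure solid — omitted from Qp.)
Qp = P(CO)² / P(CO₂) = (17.1)² / (4.73) = 61.8
Qp = 61.8 > Kp = 9.93, so the reverse reaction proceeds.

in the reverse direction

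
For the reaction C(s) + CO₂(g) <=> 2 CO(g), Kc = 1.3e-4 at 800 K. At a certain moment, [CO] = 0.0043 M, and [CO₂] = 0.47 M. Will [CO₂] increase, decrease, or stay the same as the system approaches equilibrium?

(C is a pure solid — omitted from Qc.)
Qc = [CO]² / [CO₂] = (0.0043)² / (0.47) = 3.9e-5
Qc = 3.9e-5 < Kc = 1.3e-4: net forward reaction.
CO₂ is a reactant, so it decreases.

decrease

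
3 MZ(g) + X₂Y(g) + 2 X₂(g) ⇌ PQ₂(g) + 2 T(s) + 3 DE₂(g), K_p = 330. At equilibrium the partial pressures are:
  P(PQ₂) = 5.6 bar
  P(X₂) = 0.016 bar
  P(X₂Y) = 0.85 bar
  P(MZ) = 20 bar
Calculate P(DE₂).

(T is a pure solid — omitted from K_p.)
At equilibrium, K_p = P(PQ₂)·P(DE₂)³ / (P(MZ)³·P(X₂Y)·P(X₂)²) = 330.
(5.6)·(P(DE₂))³ / ((20)³·(0.85)·(0.016)²) = 330
P(DE₂)³ = 103 ⇒ P(DE₂) = 4.7 bar

P(DE₂) = 4.7 bar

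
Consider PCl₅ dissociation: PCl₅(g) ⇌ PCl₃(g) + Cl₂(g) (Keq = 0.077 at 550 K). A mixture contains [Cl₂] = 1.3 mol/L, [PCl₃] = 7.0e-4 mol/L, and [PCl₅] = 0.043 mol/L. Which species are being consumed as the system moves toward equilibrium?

PCl₅ (reactants)

Q = [PCl₃]·[Cl₂] / [PCl₅] = (7.0e-4)·(1.3) / (0.043) = 0.021
Q = 0.021 < Keq = 0.077: net forward reaction.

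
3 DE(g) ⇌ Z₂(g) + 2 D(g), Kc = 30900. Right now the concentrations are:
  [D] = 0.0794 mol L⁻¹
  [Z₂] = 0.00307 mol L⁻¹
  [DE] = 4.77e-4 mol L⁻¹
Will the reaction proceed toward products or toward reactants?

Qc = [Z₂]·[D]² / [DE]³ = (0.00307)·(0.0794)² / (4.77e-4)³ = 1.78e5
Qc = 1.78e5 > Kc = 30900, so the reverse reaction proceeds.

reverse (toward reactants)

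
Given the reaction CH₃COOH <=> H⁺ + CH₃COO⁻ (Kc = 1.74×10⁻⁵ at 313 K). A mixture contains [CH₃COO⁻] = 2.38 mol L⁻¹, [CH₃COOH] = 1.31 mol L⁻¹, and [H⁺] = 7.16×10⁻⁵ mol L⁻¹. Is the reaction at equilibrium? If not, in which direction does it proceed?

in the reverse direction

Qc = [H⁺]·[CH₃COO⁻] / [CH₃COOH] = (7.16×10⁻⁵)·(2.38) / (1.31) = 1.30×10⁻⁴
Qc = 1.30×10⁻⁴ > Kc = 1.74×10⁻⁵, so the reverse reaction proceeds.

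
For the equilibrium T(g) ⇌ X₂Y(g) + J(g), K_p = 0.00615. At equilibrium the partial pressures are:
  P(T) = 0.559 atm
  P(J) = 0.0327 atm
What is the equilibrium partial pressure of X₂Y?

P(X₂Y) = 0.105 atm

At equilibrium, K_p = P(X₂Y)·P(J) / P(T) = 0.00615.
(P(X₂Y))·(0.0327) / (0.559) = 0.00615
P(X₂Y) = 0.105 atm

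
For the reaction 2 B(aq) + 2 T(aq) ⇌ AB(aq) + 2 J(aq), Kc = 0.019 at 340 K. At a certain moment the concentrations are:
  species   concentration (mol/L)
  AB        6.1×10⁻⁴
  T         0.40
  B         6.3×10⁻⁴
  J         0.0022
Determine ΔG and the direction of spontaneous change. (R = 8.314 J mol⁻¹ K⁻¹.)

ΔG = 2.53 kJ/mol; the forward reaction is non-spontaneous

Qc = [AB]·[J]² / ([B]²·[T]²) = (6.1×10⁻⁴)·(0.0022)² / ((6.3×10⁻⁴)²·(0.40)²) = 0.0465
ΔG = RT ln(Qc/Kc) = (8.314 J mol⁻¹ K⁻¹)(340 K) × ln(0.0465/0.019)
   = (2.827 kJ/mol)(0.8950) = 2.53 kJ/mol
ΔG > 0, so the forward reaction is non-spontaneous (proceeds in reverse).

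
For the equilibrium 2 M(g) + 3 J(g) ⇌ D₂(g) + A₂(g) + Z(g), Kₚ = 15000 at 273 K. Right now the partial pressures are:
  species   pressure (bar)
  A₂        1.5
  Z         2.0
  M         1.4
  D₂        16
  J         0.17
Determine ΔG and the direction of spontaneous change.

Qₚ = P(D₂)·P(A₂)·P(Z) / (P(M)²·P(J)³) = (16)·(1.5)·(2.0) / ((1.4)²·(0.17)³) = 4980
ΔG = RT ln(Qₚ/Kₚ) = (8.314 J mol⁻¹ K⁻¹)(273 K) × ln(4980/15000)
   = (2.270 kJ/mol)(-1.103) = -2.50 kJ/mol
ΔG < 0, so the forward reaction is spontaneous (proceeds forward).

ΔG = -2.50 kJ/mol; the forward reaction is spontaneous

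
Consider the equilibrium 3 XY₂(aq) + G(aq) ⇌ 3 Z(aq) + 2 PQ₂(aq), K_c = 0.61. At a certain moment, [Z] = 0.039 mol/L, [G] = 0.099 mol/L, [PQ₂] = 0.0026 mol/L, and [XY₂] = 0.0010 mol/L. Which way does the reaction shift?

to the left

Q_c = [Z]³·[PQ₂]² / ([XY₂]³·[G]) = (0.039)³·(0.0026)² / ((0.0010)³·(0.099)) = 4.1
Q_c = 4.1 > K_c = 0.61, so the reverse reaction proceeds.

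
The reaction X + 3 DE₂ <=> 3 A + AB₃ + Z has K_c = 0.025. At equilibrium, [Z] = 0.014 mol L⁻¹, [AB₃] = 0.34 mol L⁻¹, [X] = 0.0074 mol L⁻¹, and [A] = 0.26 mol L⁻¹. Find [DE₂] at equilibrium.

[DE₂] = 0.77 mol L⁻¹

At equilibrium, K_c = [A]³·[AB₃]·[Z] / ([X]·[DE₂]³) = 0.025.
(0.26)³·(0.34)·(0.014) / ((0.0074)·([DE₂])³) = 0.025
[DE₂]³ = 0.452 ⇒ [DE₂] = 0.77 mol L⁻¹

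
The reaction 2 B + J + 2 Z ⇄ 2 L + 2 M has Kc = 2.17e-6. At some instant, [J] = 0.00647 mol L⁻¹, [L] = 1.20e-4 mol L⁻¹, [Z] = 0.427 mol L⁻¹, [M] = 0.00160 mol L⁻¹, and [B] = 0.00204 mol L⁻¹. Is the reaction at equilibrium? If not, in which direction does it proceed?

Qc = [L]²·[M]² / ([B]²·[J]·[Z]²) = (1.20e-4)²·(0.00160)² / ((0.00204)²·(0.00647)·(0.427)²) = 7.51e-6
Qc = 7.51e-6 > Kc = 2.17e-6, so the reverse reaction proceeds.

reverse (toward reactants)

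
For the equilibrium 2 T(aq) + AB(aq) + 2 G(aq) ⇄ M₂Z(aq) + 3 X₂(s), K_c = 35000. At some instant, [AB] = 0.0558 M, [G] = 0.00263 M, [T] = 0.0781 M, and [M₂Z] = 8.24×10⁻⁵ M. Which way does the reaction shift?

(X₂ is a pure solid — omitted from Q_c.)
Q_c = [M₂Z] / ([T]²·[AB]·[G]²) = (8.24×10⁻⁵) / ((0.0781)²·(0.0558)·(0.00263)²) = 35000
Q_c = 35000 = K_c, so the system is already at equilibrium.

no net change (already at equilibrium)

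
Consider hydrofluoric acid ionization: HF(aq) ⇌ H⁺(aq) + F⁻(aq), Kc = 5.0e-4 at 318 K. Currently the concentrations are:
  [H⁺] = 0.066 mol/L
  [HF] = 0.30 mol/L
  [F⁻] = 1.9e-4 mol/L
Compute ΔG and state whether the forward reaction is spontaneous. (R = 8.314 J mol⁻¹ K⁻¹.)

ΔG = -6.56 kJ/mol; the forward reaction is spontaneous

Qc = [H⁺]·[F⁻] / [HF] = (0.066)·(1.9e-4) / (0.30) = 4.18e-5
ΔG = RT ln(Qc/Kc) = (8.314 J mol⁻¹ K⁻¹)(318 K) × ln(4.18e-5/5.0e-4)
   = (2.644 kJ/mol)(-2.482) = -6.56 kJ/mol
ΔG < 0, so the forward reaction is spontaneous (proceeds forward).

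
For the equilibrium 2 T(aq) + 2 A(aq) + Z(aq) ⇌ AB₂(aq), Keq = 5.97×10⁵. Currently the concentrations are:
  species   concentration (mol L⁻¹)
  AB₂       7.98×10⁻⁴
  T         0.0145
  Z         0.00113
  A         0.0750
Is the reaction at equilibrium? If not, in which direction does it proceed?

no net change (already at equilibrium)

Q = [AB₂] / ([T]²·[A]²·[Z]) = (7.98×10⁻⁴) / ((0.0145)²·(0.0750)²·(0.00113)) = 5.97×10⁵
Q = 5.97×10⁵ = Keq, so the system is already at equilibrium.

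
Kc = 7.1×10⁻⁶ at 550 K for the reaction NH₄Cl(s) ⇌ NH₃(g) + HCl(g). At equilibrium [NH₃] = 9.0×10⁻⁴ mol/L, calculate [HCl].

[HCl] = 0.0079 mol/L

(NH₄Cl is a pure solid — omitted from Kc.)
At equilibrium, Kc = [NH₃]·[HCl] = 7.1×10⁻⁶.
(9.0×10⁻⁴)·([HCl]) = 7.1×10⁻⁶
[HCl] = 0.00789 = 0.0079 mol/L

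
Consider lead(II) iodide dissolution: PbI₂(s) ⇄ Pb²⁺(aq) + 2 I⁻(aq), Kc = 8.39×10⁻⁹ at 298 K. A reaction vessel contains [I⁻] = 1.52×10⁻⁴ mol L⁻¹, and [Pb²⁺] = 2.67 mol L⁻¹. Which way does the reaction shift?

reverse (toward reactants)

(PbI₂ is a pure solid — omitted from Qc.)
Qc = [Pb²⁺]·[I⁻]² = (2.67)·(1.52×10⁻⁴)² = 6.17×10⁻⁸
Qc = 6.17×10⁻⁸ > Kc = 8.39×10⁻⁹, so the reverse reaction proceeds.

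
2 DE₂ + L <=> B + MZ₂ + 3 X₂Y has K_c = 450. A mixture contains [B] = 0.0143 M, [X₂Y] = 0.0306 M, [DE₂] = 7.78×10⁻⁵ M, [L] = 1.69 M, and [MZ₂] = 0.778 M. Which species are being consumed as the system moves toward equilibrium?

Q_c = [B]·[MZ₂]·[X₂Y]³ / ([DE₂]²·[L]) = (0.0143)·(0.778)·(0.0306)³ / ((7.78×10⁻⁵)²·(1.69)) = 31.2
Q_c = 31.2 < K_c = 450: net forward reaction.

DE₂, L (reactants)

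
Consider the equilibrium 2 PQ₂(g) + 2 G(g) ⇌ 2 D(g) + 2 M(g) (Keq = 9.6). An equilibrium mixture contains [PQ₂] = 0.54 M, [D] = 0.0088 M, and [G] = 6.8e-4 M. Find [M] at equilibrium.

[M] = 0.13 M

At equilibrium, Keq = [D]²·[M]² / ([PQ₂]²·[G]²) = 9.6.
(0.0088)²·([M])² / ((0.54)²·(6.8e-4)²) = 9.6
[M]² = 0.0167 ⇒ [M] = 0.13 M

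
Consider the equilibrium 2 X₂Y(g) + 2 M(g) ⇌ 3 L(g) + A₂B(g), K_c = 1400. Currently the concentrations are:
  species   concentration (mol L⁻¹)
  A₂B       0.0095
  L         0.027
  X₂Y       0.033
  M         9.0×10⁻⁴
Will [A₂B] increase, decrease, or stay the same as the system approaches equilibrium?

Q_c = [L]³·[A₂B] / ([X₂Y]²·[M]²) = (0.027)³·(0.0095) / ((0.033)²·(9.0×10⁻⁴)²) = 210
Q_c = 210 < K_c = 1400: net forward reaction.
A₂B is a product, so it increases.

increase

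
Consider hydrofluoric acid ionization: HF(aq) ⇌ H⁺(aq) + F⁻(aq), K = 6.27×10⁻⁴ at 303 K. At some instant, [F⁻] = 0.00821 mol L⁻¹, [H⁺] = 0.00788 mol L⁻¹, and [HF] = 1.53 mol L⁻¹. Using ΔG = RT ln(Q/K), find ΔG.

Q = [H⁺]·[F⁻] / [HF] = (0.00788)·(0.00821) / (1.53) = 4.23×10⁻⁵
ΔG = RT ln(Q/K) = (8.314 J mol⁻¹ K⁻¹)(303 K) × ln(4.23×10⁻⁵/6.27×10⁻⁴)
   = (2.519 kJ/mol)(-2.696) = -6.79 kJ/mol
ΔG < 0, so the forward reaction is spontaneous (proceeds forward).

ΔG = -6.79 kJ/mol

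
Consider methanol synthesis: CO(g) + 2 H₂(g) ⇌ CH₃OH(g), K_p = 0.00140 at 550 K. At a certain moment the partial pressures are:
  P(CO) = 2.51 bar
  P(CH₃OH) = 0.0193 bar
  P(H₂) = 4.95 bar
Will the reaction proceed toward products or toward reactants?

in the forward direction

Q_p = P(CH₃OH) / (P(CO)·P(H₂)²) = (0.0193) / ((2.51)·(4.95)²) = 3.14×10⁻⁴
Q_p = 3.14×10⁻⁴ < K_p = 0.00140, so the forward reaction proceeds.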